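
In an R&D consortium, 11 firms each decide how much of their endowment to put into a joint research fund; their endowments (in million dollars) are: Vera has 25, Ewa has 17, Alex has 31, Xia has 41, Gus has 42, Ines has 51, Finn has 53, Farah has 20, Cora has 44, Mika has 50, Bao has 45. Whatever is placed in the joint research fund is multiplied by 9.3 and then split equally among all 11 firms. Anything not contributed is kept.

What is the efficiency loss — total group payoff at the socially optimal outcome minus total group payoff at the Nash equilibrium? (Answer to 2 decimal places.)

3477.70 million dollars

The private return per contributed unit is 9.3/11 = 0.8455 < 1 for every player regardless of endowment, so the Nash equilibrium is zero contribution and the group total is Σ E_j = 25 + 17 + 31 + 41 + 42 + 51 + 53 + 20 + 44 + 50 + 45 = 419.
Each contributed unit returns 9.300 to the group, so the social optimum is full contribution by everyone: group total = 9.300 × 419 = 3896.70.
Efficiency loss = (9.300 − 1) × 419 = 3477.70.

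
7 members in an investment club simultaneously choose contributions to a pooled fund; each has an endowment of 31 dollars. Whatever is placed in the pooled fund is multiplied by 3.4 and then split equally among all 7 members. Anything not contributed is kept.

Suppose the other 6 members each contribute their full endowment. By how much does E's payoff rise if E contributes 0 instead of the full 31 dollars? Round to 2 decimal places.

15.94 dollars

Switching from a contribution of 31 to 0 lets E keep an extra 31 dollars, but lowers the pooled fund by 31, which costs E their own share of that drop: 3.4/7 × 31 = 15.06.
Net gain = 31 − 15.06 = 15.94. The private return per contributed unit (0.4857) is below 1, so free-riding is indeed the best response regardless of what the others do.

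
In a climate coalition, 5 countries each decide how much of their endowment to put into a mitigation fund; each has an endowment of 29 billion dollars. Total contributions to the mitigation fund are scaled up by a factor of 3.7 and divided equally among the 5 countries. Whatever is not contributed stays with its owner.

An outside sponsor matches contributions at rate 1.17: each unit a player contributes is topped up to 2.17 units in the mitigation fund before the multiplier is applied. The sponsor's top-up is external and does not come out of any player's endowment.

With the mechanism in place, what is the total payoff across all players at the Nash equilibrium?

1164.21 billion dollars

The effective private return per unit is now 3.7 × 2.17 / 5 = 1.6058 > 1, so every player's dominant strategy flips to full contribution.
So the Nash equilibrium is full contribution by all 5; the group earns 3.7 × 2.17 × 145 = 1164.21.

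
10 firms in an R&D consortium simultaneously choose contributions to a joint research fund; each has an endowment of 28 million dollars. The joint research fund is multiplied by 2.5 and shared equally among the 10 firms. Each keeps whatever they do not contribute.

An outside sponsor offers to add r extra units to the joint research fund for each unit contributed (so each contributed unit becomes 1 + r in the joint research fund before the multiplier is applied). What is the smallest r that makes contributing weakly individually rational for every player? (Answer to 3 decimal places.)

3.000

With matching at rate r, one contributed unit becomes (1 + r) in the joint research fund and returns 2.5 × (1 + r) / 10 to the contributor.
Setting this equal to 1: 1 + r = 10/2.5 = 4.0000.
So the minimum matching rate is r = 4.0000 − 1 = 3.000.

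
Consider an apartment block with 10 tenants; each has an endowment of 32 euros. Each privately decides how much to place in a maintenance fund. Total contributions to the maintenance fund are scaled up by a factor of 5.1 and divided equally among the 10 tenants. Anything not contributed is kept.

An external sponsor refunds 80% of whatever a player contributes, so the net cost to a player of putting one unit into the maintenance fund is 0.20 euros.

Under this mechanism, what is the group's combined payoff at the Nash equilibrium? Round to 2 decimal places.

1888.00 euros

The effective private return per unit is now (5.1/10) / 0.20 = 2.5500 > 1, so every player's dominant strategy flips to full contribution.
At the Nash equilibrium everyone contributes 32. Group total payoff = 10 × (32 × 0.80 + 5.1 × 32) = 1888.00.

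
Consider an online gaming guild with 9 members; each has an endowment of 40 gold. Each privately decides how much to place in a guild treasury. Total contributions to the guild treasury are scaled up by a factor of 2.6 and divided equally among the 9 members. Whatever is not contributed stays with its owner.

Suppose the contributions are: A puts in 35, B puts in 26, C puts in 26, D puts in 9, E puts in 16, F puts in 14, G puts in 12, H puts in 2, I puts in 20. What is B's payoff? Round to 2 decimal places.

Total contributed: 35 + 26 + 26 + 9 + 16 + 14 + 12 + 2 + 20 = 160.
Each receives 2.6 × 160 / 9 = 46.22 from the guild treasury.
B keeps 40 − 26 = 14, so B's payoff is 14 + 46.22 = 60.22.

60.22 gold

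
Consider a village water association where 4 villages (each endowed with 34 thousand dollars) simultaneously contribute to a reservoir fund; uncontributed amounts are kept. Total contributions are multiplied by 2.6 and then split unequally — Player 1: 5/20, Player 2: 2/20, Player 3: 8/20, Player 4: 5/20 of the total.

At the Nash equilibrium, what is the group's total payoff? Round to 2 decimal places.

190.40 thousand dollars

A player with share s gets back 2.6·s per unit contributed, so full contribution is dominant for anyone with s > 1/2.6 = 0.3846 and zero contribution is dominant for anyone below.
The only share above 0.3846 is Player 3's 8/20, contributing 34; the remaining 3 contribute 0. Total contributed: 34.
The reservoir fund pays out 2.6 × 34 = 88.40 in total (split across the unequal shares, but the aggregate is all that matters for the group sum).
The 3 free-riders keep 34 each, adding 102. Group total = 102 + 88.40 = 190.40.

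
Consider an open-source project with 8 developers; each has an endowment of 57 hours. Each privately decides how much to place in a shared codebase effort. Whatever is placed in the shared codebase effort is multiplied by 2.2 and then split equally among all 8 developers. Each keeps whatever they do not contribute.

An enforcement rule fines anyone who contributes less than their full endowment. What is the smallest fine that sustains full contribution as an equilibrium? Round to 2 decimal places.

41.33 hours

Given the others contribute fully, the best deviation is to contribute 0 (any partial contribution still incurs the fine and gives up units whose private return 0.2750 is below 1).
Deviating from 57 to 0 saves 57 hours but forfeits the deviator's share of the drop in the shared codebase effort: 2.2/8 × 57 = 15.67.
So the deviation gain is 57 − 15.67 = 41.33, and the fine must be at least 41.33 hours to wipe it out.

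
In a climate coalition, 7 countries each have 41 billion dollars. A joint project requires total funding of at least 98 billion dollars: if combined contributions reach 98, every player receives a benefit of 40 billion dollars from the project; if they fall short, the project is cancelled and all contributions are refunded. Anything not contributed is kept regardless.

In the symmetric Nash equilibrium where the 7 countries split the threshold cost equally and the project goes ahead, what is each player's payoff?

67 billion dollars

Equal share of the threshold: 98/7 = 14.
At this profile no one gains by cutting their contribution: any cut drops the total below 98, the project is cancelled, contributions are refunded, and the deviator ends with 41, which is less than 41 − 14 + 40 = 67. Contributing more than 14 just wastes the excess. So contributing exactly 14 is a best response.
Each player's payoff: 41 − 14 + 40 = 67.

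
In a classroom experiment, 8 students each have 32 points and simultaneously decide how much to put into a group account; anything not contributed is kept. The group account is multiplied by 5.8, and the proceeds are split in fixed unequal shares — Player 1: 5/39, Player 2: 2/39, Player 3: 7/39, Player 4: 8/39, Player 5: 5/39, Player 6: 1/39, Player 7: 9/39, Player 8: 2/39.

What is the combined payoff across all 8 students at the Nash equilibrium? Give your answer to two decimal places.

Each unit j contributes comes back to j as 5.8 × (j's share), so j prefers to contribute only if that share exceeds 1/5.8 = 0.1724; otherwise keeping the unit dominates.
Player 3, Player 4 and Player 7 clear that bar, contributing 32 each; the remaining 5 contribute 0. Total contributed: 96.
The group account pays out 5.8 × 96 = 556.80 in total (split across the unequal shares, but the aggregate is all that matters for the group sum).
The 5 free-riders keep 32 each, adding 160. Group total = 160 + 556.80 = 716.80.

716.80 points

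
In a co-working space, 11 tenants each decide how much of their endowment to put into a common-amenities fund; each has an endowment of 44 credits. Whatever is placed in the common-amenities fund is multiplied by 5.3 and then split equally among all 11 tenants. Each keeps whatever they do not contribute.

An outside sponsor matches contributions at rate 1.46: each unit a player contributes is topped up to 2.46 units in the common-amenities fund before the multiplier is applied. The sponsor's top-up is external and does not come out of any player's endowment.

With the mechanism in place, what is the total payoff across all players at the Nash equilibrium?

6310.39 credits

With the mechanism, a contributed unit returns 5.3 × 2.46 / 11 = 1.1853 per unit of net cost to the contributor — now above 1 — so contributing fully is weakly dominant for every player.
So the Nash equilibrium is full contribution by all 11; the group earns 5.3 × 2.46 × 484 = 6310.39.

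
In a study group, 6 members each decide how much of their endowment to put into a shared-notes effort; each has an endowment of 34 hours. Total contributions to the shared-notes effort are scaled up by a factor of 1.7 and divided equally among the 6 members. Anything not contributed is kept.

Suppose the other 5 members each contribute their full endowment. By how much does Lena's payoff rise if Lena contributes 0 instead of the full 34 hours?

24.37 hours

Switching from a contribution of 34 to 0 lets Lena keep an extra 34 hours, but lowers the shared-notes effort by 34, which costs Lena their own share of that drop: 1.7/6 × 34 = 9.63.
Net gain = 34 − 9.63 = 24.37. The private return per contributed unit (0.2833) is below 1, so free-riding is indeed the best response regardless of what the others do.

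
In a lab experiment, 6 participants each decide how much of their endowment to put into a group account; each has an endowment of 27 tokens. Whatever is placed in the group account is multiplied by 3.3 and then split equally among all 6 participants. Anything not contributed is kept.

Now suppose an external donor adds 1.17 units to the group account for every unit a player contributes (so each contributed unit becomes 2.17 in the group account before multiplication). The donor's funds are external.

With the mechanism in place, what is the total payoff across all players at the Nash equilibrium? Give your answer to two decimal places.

With the mechanism, a contributed unit returns 3.3 × 2.17 / 6 = 1.1935 per unit of net cost to the contributor — now above 1 — so contributing fully is weakly dominant for every player.
At the Nash equilibrium everyone contributes 27. Group total payoff = 3.3 × 2.17 × 162 = 1160.08.

1160.08 tokens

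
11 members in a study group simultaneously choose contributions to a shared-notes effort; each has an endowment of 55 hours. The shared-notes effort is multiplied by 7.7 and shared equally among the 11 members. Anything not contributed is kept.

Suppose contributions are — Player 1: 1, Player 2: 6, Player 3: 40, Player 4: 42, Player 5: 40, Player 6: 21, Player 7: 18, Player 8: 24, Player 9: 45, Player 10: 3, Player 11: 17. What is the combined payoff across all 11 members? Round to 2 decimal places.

Total contributed: 1 + 6 + 40 + 42 + 40 + 21 + 18 + 24 + 45 + 3 + 17 = 257; total kept: 11 × 55 − 257 = 348.
The shared-notes effort pays out 7.7 × 257 = 1978.90 in aggregate.
Group total = 348 + 1978.90 = 2326.90.

2326.90 hours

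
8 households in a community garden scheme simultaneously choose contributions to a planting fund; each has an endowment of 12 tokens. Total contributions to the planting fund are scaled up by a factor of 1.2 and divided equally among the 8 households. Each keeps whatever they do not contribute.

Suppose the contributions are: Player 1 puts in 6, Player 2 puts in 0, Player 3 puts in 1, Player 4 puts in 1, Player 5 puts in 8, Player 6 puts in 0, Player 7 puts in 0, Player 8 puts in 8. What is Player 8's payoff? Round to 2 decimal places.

Total contributed: 6 + 0 + 1 + 1 + 8 + 0 + 0 + 8 = 24.
Each receives 1.2 × 24 / 8 = 3.60 from the planting fund.
Player 8 keeps 12 − 8 = 4, so Player 8's payoff is 4 + 3.60 = 7.60.

7.60 tokens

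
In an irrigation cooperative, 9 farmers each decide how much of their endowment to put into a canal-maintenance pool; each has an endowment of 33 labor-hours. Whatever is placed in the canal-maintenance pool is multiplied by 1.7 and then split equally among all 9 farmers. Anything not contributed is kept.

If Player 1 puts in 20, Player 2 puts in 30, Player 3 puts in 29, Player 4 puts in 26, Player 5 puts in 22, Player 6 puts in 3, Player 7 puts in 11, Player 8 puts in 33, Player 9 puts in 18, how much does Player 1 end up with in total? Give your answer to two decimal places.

49.27 labor-hours

Total contributed: 20 + 30 + 29 + 26 + 22 + 3 + 11 + 33 + 18 = 192.
Each receives 1.7 × 192 / 9 = 36.27 from the canal-maintenance pool.
Player 1 keeps 33 − 20 = 13, so Player 1's payoff is 13 + 36.27 = 49.27.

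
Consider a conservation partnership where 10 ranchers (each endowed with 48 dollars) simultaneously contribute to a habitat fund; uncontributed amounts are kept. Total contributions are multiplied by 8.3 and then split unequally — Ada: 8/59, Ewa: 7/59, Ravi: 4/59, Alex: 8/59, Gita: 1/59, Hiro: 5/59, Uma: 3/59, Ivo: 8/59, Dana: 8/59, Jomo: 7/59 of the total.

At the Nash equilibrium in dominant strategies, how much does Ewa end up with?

Player j's private return per contributed unit is 8.3 × (j's share). Contributing is weakly dominant for j when that share is at least 1/8.3 = 0.1205, and contributing 0 is dominant otherwise.
The shares above 0.1205 belong to Ada, Alex, Ivo and Dana, contributing 48 each; the remaining 6 contribute 0. Total contributed: 192.
Ewa keeps 48 and receives 8.3 × 192 × 7/59 = 189.07 from the habitat fund, for a payoff of 237.07.

237.07 dollars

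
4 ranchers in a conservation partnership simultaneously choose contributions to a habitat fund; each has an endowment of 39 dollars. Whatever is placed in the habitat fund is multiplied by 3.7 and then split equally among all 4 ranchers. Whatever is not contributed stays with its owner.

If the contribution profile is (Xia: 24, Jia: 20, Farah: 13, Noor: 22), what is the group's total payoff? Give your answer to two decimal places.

369.30 dollars

Total contributed: 24 + 20 + 13 + 22 = 79; total kept: 4 × 39 − 79 = 77.
The habitat fund pays out 3.7 × 79 = 292.30 in aggregate.
Group total = 77 + 292.30 = 369.30.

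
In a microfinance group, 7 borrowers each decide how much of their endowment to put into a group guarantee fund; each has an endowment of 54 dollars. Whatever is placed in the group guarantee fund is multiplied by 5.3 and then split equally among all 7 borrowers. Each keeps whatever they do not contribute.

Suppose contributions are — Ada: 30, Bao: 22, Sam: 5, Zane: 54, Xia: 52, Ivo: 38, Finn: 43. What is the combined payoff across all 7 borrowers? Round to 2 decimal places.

1427.20 dollars

Total contributed: 30 + 22 + 5 + 54 + 52 + 38 + 43 = 244; total kept: 7 × 54 − 244 = 134.
The group guarantee fund pays out 5.3 × 244 = 1293.20 in aggregate.
Group total = 134 + 1293.20 = 1427.20.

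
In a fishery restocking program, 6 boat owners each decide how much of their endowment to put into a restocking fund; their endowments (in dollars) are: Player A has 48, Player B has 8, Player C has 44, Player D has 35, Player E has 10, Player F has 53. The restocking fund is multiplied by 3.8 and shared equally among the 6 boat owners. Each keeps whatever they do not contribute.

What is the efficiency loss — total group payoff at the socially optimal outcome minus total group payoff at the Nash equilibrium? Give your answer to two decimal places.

The private return per contributed unit is 3.8/6 = 0.6333 < 1 for every player regardless of endowment, so the Nash equilibrium is zero contribution and the group total is Σ E_j = 48 + 8 + 44 + 35 + 10 + 53 = 198.
Each contributed unit returns 3.800 to the group, so the social optimum is full contribution by everyone: group total = 3.800 × 198 = 752.40.
Efficiency loss = (3.800 − 1) × 198 = 554.40.

554.40 dollars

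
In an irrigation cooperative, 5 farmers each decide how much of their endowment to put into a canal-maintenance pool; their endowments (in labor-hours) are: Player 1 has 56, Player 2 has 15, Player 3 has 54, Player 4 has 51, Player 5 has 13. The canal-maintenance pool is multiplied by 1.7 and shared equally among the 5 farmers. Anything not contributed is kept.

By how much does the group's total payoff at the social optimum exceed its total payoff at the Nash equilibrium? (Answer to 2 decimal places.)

The private return per contributed unit is 1.7/5 = 0.3400 < 1 for every player regardless of endowment, so the Nash equilibrium is zero contribution and the group total is Σ E_j = 56 + 15 + 54 + 51 + 13 = 189.
Each contributed unit returns 1.700 to the group, so the social optimum is full contribution by everyone: group total = 1.700 × 189 = 321.30.
Efficiency loss = (1.700 − 1) × 189 = 132.30.

132.30 labor-hours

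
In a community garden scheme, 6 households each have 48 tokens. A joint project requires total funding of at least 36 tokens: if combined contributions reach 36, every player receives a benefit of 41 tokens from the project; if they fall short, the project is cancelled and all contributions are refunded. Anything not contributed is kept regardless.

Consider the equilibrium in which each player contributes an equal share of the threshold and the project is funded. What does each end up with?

Equal share of the threshold: 36/6 = 6.
At this profile no one gains by cutting their contribution: any cut drops the total below 36, the project is cancelled, contributions are refunded, and the deviator ends with 48, which is less than 48 − 6 + 41 = 83. Contributing more than 6 just wastes the excess. So contributing exactly 6 is a best response.
Each player's payoff: 48 − 6 + 41 = 83.

83 tokens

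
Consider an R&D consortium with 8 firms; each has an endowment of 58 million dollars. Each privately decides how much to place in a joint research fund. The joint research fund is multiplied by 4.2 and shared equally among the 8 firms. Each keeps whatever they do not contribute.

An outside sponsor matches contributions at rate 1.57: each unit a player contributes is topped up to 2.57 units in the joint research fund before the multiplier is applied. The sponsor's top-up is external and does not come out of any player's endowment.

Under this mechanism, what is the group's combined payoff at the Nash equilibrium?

With the mechanism, a contributed unit returns 4.2 × 2.57 / 8 = 1.3493 per unit of net cost to the contributor — now above 1 — so contributing fully is weakly dominant for every player.
At the Nash equilibrium everyone contributes 58. Group total payoff = 4.2 × 2.57 × 464 = 5008.42.

5008.42 million dollars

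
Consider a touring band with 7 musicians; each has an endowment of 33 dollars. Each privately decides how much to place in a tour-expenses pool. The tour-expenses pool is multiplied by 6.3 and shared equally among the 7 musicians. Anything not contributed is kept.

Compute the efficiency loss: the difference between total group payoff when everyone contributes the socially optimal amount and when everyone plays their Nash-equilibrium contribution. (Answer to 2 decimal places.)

Each contributed unit returns 6.3/7 = 0.9000 to its contributor — below 1 — so contributing 0 is dominant for every player. At the Nash equilibrium everyone keeps their 33, and the group total is 7 × 33 = 231.
Each contributed unit returns 6.300 to the group as a whole (0.9000 to each of 7 players), which exceeds 1, so the social optimum is full contribution: group total = 6.300 × 231 = 1455.30.
Efficiency loss = 1455.30 − 231 = 1224.30.

1224.30 dollars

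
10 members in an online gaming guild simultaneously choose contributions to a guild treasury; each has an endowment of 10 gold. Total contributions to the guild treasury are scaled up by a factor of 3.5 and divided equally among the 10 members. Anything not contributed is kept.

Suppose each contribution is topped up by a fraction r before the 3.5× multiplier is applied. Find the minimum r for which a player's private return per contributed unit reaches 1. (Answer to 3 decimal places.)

With matching at rate r, one contributed unit becomes (1 + r) in the guild treasury and returns 3.5 × (1 + r) / 10 to the contributor.
Setting this equal to 1: 1 + r = 10/3.5 = 2.8571.
So the minimum matching rate is r = 2.8571 − 1 = 1.857.

1.857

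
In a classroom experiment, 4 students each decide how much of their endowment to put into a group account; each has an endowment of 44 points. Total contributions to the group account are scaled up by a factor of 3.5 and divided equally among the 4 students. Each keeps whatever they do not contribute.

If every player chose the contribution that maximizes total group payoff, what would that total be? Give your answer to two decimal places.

Each contributed unit returns 3.500 to the group as a whole (0.8750 to each of 4 players), which exceeds 1, so the social optimum is full contribution: group total = 3.500 × 176 = 616.00.

616.00 points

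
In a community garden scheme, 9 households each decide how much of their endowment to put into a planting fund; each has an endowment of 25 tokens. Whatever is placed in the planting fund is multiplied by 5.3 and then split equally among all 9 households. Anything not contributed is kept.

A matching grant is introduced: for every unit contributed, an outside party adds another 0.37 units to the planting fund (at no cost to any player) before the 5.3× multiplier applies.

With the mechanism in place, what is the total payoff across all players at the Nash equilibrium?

225.00 tokens

Even with the mechanism, each unit contributed returns only 5.3 × 1.37 / 9 = 0.8068 per unit of net cost, so contributing nothing is still dominant.
Everyone keeps their endowment and the group total is 9 × 25 = 225.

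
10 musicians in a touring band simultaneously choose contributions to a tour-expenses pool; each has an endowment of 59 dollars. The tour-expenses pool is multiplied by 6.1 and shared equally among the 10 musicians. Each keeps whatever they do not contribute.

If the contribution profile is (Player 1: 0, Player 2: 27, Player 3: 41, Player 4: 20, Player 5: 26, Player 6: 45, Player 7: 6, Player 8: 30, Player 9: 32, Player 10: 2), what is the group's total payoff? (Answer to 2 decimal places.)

1757.90 dollars

Total contributed: 0 + 27 + 41 + 20 + 26 + 45 + 6 + 30 + 32 + 2 = 229; total kept: 10 × 59 − 229 = 361.
The tour-expenses pool pays out 6.1 × 229 = 1396.90 in aggregate.
Group total = 361 + 1396.90 = 1757.90.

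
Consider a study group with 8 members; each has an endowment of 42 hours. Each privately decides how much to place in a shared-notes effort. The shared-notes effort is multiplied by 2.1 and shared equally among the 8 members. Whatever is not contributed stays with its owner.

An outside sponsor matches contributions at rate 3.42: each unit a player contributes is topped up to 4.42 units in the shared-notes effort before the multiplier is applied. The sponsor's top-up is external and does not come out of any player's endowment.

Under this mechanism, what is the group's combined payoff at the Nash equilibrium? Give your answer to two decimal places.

Under the mechanism each unit contributed yields 2.1 × 4.42 / 8 = 1.1603 back to its contributor per unit of net cost, which exceeds 1, making full contribution the dominant choice for everyone.
So the Nash equilibrium is full contribution by all 8; the group earns 2.1 × 4.42 × 336 = 3118.75.

3118.75 hours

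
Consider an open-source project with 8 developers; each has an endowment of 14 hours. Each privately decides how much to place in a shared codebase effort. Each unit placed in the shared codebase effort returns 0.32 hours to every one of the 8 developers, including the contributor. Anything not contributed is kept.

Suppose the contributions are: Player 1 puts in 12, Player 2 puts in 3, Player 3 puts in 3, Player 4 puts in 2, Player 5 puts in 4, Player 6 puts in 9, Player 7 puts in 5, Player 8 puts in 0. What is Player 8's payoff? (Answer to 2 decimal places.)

Total contributed: 12 + 3 + 3 + 2 + 4 + 9 + 5 + 0 = 38.
Each receives 0.32 × 38 = 12.16 from the shared codebase effort.
Player 8 keeps 14 − 0 = 14, so Player 8's payoff is 14 + 12.16 = 26.16.

26.16 hours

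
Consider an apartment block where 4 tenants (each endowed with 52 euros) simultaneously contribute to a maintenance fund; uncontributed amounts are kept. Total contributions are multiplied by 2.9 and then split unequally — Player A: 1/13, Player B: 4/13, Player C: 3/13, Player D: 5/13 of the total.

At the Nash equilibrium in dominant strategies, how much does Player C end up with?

A player with share s gets back 2.9·s per unit contributed, so full contribution is dominant for anyone with s > 1/2.9 = 0.3448 and zero contribution is dominant for anyone below.
The only share above 0.3448 is Player D's 5/13, contributing 52; the remaining 3 contribute 0. Total contributed: 52.
Player C keeps 52 and receives 2.9 × 52 × 3/13 = 34.80 from the maintenance fund, for a payoff of 86.80.

86.80 euros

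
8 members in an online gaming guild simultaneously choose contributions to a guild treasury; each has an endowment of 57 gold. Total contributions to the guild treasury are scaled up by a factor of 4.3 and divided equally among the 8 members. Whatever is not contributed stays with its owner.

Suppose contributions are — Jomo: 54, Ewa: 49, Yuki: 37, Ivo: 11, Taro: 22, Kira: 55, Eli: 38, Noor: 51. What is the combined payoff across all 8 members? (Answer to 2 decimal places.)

1502.10 gold

Total contributed: 54 + 49 + 37 + 11 + 22 + 55 + 38 + 51 = 317; total kept: 8 × 57 − 317 = 139.
The guild treasury pays out 4.3 × 317 = 1363.10 in aggregate.
Group total = 139 + 1363.10 = 1502.10.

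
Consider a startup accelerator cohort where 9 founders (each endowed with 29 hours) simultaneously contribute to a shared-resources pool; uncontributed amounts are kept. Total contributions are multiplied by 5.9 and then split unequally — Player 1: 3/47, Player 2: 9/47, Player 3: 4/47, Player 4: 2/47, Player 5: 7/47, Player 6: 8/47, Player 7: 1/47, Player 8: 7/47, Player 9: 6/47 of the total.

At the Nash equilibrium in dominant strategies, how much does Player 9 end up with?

72.69 hours

Each unit j contributes comes back to j as 5.9 × (j's share), so j prefers to contribute only if that share exceeds 1/5.9 = 0.1695; otherwise keeping the unit dominates.
Player 2 and Player 6 clear that bar, contributing 29 each; the remaining 7 contribute 0. Total contributed: 58.
Player 9 keeps 29 and receives 5.9 × 58 × 6/47 = 43.69 from the shared-resources pool, for a payoff of 72.69.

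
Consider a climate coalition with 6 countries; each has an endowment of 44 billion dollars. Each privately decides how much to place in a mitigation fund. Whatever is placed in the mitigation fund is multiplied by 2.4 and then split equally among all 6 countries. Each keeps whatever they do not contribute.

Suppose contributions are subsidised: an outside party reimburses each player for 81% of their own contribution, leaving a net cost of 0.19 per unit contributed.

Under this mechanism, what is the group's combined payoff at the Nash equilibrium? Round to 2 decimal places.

847.44 billion dollars

The effective private return per unit is now (2.4/6) / 0.19 = 2.1053 > 1, so every player's dominant strategy flips to full contribution.
So the Nash equilibrium is full contribution by all 6; the group earns 6 × (44 × 0.81 + 2.4 × 44) = 847.44.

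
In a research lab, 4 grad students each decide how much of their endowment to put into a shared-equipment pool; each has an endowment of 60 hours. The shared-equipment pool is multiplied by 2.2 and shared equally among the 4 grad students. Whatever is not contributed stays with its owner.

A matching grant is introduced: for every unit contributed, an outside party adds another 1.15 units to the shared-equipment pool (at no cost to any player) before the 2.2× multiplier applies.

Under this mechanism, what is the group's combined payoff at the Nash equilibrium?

Under the mechanism each unit contributed yields 2.2 × 2.15 / 4 = 1.1825 back to its contributor per unit of net cost, which exceeds 1, making full contribution the dominant choice for everyone.
At the Nash equilibrium everyone contributes 60. Group total payoff = 2.2 × 2.15 × 240 = 1135.20.

1135.20 hours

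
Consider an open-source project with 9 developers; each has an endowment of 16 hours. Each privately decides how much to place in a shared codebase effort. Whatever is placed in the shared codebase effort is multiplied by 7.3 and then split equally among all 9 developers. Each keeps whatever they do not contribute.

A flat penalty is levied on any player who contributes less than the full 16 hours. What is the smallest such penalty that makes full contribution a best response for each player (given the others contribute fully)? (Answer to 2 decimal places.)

Given the others contribute fully, the best deviation is to contribute 0 (any partial contribution still incurs the fine and gives up units whose private return 0.8111 is below 1).
Deviating from 16 to 0 saves 16 hours but forfeits the deviator's share of the drop in the shared codebase effort: 7.3/9 × 16 = 12.98.
So the deviation gain is 16 − 12.98 = 3.02, and the fine must be at least 3.02 hours to wipe it out.

3.02 hours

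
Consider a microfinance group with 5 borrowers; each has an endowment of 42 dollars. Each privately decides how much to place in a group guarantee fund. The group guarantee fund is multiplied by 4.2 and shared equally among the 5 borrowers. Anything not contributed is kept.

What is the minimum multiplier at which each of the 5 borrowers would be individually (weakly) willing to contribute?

A contributed unit returns (multiplier)/5 to its contributor.
This reaches 1 exactly when the multiplier is 5.

5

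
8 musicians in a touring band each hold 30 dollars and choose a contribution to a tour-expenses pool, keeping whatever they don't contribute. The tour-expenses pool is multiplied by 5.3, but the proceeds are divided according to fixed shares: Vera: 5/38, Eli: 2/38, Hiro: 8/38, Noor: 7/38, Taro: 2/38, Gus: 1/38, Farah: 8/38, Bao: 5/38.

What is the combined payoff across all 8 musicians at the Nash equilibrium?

498.00 dollars

Each unit j contributes comes back to j as 5.3 × (j's share), so j prefers to contribute only if that share exceeds 1/5.3 = 0.1887; otherwise keeping the unit dominates.
Hiro and Farah are above the threshold, contributing 30 each; the remaining 6 contribute 0. Total contributed: 60.
The tour-expenses pool pays out 5.3 × 60 = 318.00 in total (split across the unequal shares, but the aggregate is all that matters for the group sum).
The 6 free-riders keep 30 each, adding 180. Group total = 180 + 318.00 = 498.00.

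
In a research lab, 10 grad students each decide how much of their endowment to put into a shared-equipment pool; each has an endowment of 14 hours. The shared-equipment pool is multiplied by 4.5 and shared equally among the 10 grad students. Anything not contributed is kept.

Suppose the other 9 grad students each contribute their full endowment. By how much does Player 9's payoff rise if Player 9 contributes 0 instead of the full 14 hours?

7.70 hours

Switching from a contribution of 14 to 0 lets Player 9 keep an extra 14 hours, but lowers the shared-equipment pool by 14, which costs Player 9 their own share of that drop: 4.5/10 × 14 = 6.30.
Net gain = 14 − 6.30 = 7.70. The private return per contributed unit (0.4500) is below 1, so free-riding is indeed the best response regardless of what the others do.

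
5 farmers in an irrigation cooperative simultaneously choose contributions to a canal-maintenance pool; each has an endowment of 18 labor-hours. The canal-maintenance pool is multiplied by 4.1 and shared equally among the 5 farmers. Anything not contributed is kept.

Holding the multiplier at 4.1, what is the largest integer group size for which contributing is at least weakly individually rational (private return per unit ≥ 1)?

Private return per unit is 4.1/(group size), which is ≥ 1 whenever the group size is ≤ 4.1.
The largest such integer is 4.

4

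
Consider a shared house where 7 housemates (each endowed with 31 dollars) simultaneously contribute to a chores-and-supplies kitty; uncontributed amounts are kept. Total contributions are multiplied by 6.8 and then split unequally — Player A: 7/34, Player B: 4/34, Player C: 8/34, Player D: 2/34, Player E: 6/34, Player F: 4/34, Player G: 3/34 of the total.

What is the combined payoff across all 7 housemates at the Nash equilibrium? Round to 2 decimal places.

756.40 dollars

A player with share s gets back 6.8·s per unit contributed, so full contribution is dominant for anyone with s > 1/6.8 = 0.1471 and zero contribution is dominant for anyone below.
Player A, Player C and Player E are above the threshold, contributing 31 each; the remaining 4 contribute 0. Total contributed: 93.
The chores-and-supplies kitty pays out 6.8 × 93 = 632.40 in total (split across the unequal shares, but the aggregate is all that matters for the group sum).
The 4 free-riders keep 31 each, adding 124. Group total = 124 + 632.40 = 756.40.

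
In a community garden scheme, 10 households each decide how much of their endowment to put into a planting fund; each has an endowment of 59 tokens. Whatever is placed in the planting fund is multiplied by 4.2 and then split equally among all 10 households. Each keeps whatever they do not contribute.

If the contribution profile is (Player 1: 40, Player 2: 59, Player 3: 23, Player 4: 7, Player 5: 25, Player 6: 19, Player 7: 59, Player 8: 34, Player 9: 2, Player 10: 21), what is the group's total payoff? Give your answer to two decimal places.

Total contributed: 40 + 59 + 23 + 7 + 25 + 19 + 59 + 34 + 2 + 21 = 289; total kept: 10 × 59 − 289 = 301.
The planting fund pays out 4.2 × 289 = 1213.80 in aggregate.
Group total = 301 + 1213.80 = 1514.80.

1514.80 tokens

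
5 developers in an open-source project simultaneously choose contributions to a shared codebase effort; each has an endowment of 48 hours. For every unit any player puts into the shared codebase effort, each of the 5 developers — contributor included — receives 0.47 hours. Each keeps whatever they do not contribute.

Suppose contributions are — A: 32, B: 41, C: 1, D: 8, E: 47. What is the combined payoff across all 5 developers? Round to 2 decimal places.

414.15 hours

Total contributed: 32 + 41 + 1 + 8 + 47 = 129; total kept: 5 × 48 − 129 = 111.
The shared codebase effort pays out 0.47 × 5 × 129 = 303.15 in aggregate.
Group total = 111 + 303.15 = 414.15.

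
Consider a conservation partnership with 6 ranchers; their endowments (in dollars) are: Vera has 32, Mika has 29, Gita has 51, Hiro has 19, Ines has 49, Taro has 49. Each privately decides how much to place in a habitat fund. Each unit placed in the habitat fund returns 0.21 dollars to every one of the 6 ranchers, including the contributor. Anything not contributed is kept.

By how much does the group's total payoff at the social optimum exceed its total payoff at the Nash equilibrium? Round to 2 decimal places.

The private return per contributed unit is 0.21 < 1 for everyone, so the Nash equilibrium is zero contribution and the group total is Σ E_j = 32 + 29 + 51 + 19 + 49 + 49 = 229.
Each contributed unit returns 1.260 to the group, so the social optimum is full contribution by everyone: group total = 1.260 × 229 = 288.54.
Efficiency loss = (1.260 − 1) × 229 = 59.54.

59.54 dollars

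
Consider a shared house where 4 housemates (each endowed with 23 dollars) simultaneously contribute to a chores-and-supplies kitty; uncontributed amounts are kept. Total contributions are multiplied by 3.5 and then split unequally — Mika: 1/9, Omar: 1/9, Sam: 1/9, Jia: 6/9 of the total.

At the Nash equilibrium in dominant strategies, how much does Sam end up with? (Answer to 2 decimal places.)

A player with share s gets back 3.5·s per unit contributed, so full contribution is dominant for anyone with s > 1/3.5 = 0.2857 and zero contribution is dominant for anyone below.
Only Jia (6/9) clears that bar, contributing 23; the remaining 3 contribute 0. Total contributed: 23.
Sam keeps 23 and receives 3.5 × 23 × 1/9 = 8.94 from the chores-and-supplies kitty, for a payoff of 31.94.

31.94 dollars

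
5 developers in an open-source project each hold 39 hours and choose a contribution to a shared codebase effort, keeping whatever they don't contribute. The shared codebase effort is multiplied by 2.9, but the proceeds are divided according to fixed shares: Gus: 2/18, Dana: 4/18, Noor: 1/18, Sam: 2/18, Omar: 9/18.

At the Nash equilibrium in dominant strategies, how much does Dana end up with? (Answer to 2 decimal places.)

For player j, contributing a unit is worthwhile iff 2.9 × (j's share) ≥ 1, i.e. iff j's share is at least 0.3448.
Omar alone (share 9/18) is above the threshold, contributing 39; the remaining 4 contribute 0. Total contributed: 39.
Dana keeps 39 and receives 2.9 × 39 × 4/18 = 25.13 from the shared codebase effort, for a payoff of 64.13.

64.13 hours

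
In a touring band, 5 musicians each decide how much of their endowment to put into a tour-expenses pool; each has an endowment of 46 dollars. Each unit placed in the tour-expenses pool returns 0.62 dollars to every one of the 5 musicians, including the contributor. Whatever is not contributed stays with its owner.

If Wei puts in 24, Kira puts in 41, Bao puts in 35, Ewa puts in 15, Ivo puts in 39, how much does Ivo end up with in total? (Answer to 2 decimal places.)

Total contributed: 24 + 41 + 35 + 15 + 39 = 154.
Each receives 0.62 × 154 = 95.48 from the tour-expenses pool.
Ivo keeps 46 − 39 = 7, so Ivo's payoff is 7 + 95.48 = 102.48.

102.48 dollars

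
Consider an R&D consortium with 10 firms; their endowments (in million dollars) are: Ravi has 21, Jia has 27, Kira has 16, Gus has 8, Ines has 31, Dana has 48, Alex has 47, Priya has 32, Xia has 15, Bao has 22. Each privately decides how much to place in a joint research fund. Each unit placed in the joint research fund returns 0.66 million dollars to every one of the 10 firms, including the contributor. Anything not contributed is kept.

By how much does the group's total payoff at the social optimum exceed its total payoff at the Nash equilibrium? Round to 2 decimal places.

The private return per contributed unit is 0.66 < 1 for everyone, so the Nash equilibrium is zero contribution and the group total is Σ E_j = 21 + 27 + 16 + 8 + 31 + 48 + 47 + 32 + 15 + 22 = 267.
Each contributed unit returns 6.600 to the group, so the social optimum is full contribution by everyone: group total = 6.600 × 267 = 1762.20.
Efficiency loss = (6.600 − 1) × 267 = 1495.20.

1495.20 million dollars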